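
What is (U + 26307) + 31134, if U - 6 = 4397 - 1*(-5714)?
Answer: 67558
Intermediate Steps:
U = 10117 (U = 6 + (4397 - 1*(-5714)) = 6 + (4397 + 5714) = 6 + 10111 = 10117)
(U + 26307) + 31134 = (10117 + 26307) + 31134 = 36424 + 31134 = 67558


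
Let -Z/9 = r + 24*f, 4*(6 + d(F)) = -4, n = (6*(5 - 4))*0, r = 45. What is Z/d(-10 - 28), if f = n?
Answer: 405/7 ≈ 57.857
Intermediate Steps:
n = 0 (n = (6*1)*0 = 6*0 = 0)
f = 0
d(F) = -7 (d(F) = -6 + (¼)*(-4) = -6 - 1 = -7)
Z = -405 (Z = -9*(45 + 24*0) = -9*(45 + 0) = -9*45 = -405)
Z/d(-10 - 28) = -405/(-7) = -405*(-⅐) = 405/7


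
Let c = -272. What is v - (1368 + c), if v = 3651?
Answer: 2555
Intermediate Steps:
v - (1368 + c) = 3651 - (1368 - 272) = 3651 - 1*1096 = 3651 - 1096 = 2555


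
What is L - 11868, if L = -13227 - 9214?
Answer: -34309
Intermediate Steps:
L = -22441
L - 11868 = -22441 - 11868 = -34309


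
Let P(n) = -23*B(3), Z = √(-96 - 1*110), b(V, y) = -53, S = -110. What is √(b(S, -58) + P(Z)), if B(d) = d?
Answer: I*√122 ≈ 11.045*I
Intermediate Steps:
Z = I*√206 (Z = √(-96 - 110) = √(-206) = I*√206 ≈ 14.353*I)
P(n) = -69 (P(n) = -23*3 = -69)
√(b(S, -58) + P(Z)) = √(-53 - 69) = √(-122) = I*√122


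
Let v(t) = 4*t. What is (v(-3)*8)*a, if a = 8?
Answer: -768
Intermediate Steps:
(v(-3)*8)*a = ((4*(-3))*8)*8 = -12*8*8 = -96*8 = -768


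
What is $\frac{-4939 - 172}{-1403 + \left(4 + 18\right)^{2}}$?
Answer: $\frac{5111}{919} \approx 5.5615$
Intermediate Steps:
$\frac{-4939 - 172}{-1403 + \left(4 + 18\right)^{2}} = - \frac{5111}{-1403 + 22^{2}} = - \frac{5111}{-1403 + 484} = - \frac{5111}{-919} = \left(-5111\right) \left(- \frac{1}{919}\right) = \frac{5111}{919}$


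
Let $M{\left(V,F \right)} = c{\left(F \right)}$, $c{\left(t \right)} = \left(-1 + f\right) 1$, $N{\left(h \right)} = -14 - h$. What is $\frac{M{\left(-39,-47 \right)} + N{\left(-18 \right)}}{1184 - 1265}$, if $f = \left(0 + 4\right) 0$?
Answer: $- \frac{1}{27} \approx -0.037037$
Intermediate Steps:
$f = 0$ ($f = 4 \cdot 0 = 0$)
$c{\left(t \right)} = -1$ ($c{\left(t \right)} = \left(-1 + 0\right) 1 = \left(-1\right) 1 = -1$)
$M{\left(V,F \right)} = -1$
$\frac{M{\left(-39,-47 \right)} + N{\left(-18 \right)}}{1184 - 1265} = \frac{-1 - -4}{1184 - 1265} = \frac{-1 + \left(-14 + 18\right)}{-81} = \left(-1 + 4\right) \left(- \frac{1}{81}\right) = 3 \left(- \frac{1}{81}\right) = - \frac{1}{27}$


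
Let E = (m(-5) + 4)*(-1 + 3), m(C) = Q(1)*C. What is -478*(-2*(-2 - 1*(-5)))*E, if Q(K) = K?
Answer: -5736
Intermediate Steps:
m(C) = C (m(C) = 1*C = C)
E = -2 (E = (-5 + 4)*(-1 + 3) = -1*2 = -2)
-478*(-2*(-2 - 1*(-5)))*E = -478*(-2*(-2 - 1*(-5)))*(-2) = -478*(-2*(-2 + 5))*(-2) = -478*(-2*3)*(-2) = -(-2868)*(-2) = -478*12 = -5736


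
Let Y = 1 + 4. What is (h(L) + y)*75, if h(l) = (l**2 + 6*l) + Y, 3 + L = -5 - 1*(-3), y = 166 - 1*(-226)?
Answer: 29400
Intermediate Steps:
y = 392 (y = 166 + 226 = 392)
Y = 5
L = -5 (L = -3 + (-5 - 1*(-3)) = -3 + (-5 + 3) = -3 - 2 = -5)
h(l) = 5 + l**2 + 6*l (h(l) = (l**2 + 6*l) + 5 = 5 + l**2 + 6*l)
(h(L) + y)*75 = ((5 + (-5)**2 + 6*(-5)) + 392)*75 = ((5 + 25 - 30) + 392)*75 = (0 + 392)*75 = 392*75 = 29400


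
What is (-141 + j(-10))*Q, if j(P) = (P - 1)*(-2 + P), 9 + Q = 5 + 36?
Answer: -288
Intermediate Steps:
Q = 32 (Q = -9 + (5 + 36) = -9 + 41 = 32)
j(P) = (-1 + P)*(-2 + P)
(-141 + j(-10))*Q = (-141 + (2 + (-10)**2 - 3*(-10)))*32 = (-141 + (2 + 100 + 30))*32 = (-141 + 132)*32 = -9*32 = -288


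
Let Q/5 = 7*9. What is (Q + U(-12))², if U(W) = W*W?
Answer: 210681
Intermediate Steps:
U(W) = W²
Q = 315 (Q = 5*(7*9) = 5*63 = 315)
(Q + U(-12))² = (315 + (-12)²)² = (315 + 144)² = 459² = 210681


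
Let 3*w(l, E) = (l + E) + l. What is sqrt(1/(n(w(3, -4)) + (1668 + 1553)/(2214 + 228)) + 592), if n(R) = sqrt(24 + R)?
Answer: sqrt(1909274 + 481888*sqrt(222))/sqrt(3221 + 814*sqrt(222)) ≈ 24.334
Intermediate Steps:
w(l, E) = E/3 + 2*l/3 (w(l, E) = ((l + E) + l)/3 = ((E + l) + l)/3 = (E + 2*l)/3 = E/3 + 2*l/3)
sqrt(1/(n(w(3, -4)) + (1668 + 1553)/(2214 + 228)) + 592) = sqrt(1/(sqrt(24 + ((1/3)*(-4) + (2/3)*3)) + (1668 + 1553)/(2214 + 228)) + 592) = sqrt(1/(sqrt(24 + (-4/3 + 2)) + 3221/2442) + 592) = sqrt(1/(sqrt(24 + 2/3) + 3221*(1/2442)) + 592) = sqrt(1/(sqrt(74/3) + 3221/2442) + 592) = sqrt(1/(sqrt(222)/3 + 3221/2442) + 592) = sqrt(1/(3221/2442 + sqrt(222)/3) + 592) = sqrt(592 + 1/(3221/2442 + sqrt(222)/3))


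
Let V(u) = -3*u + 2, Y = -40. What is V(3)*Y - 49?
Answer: 231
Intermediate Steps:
V(u) = 2 - 3*u
V(3)*Y - 49 = (2 - 3*3)*(-40) - 49 = (2 - 9)*(-40) - 49 = -7*(-40) - 49 = 280 - 49 = 231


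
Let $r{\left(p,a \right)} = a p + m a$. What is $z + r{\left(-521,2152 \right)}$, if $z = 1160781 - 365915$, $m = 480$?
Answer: $706634$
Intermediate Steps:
$r{\left(p,a \right)} = 480 a + a p$ ($r{\left(p,a \right)} = a p + 480 a = 480 a + a p$)
$z = 794866$
$z + r{\left(-521,2152 \right)} = 794866 + 2152 \left(480 - 521\right) = 794866 + 2152 \left(-41\right) = 794866 - 88232 = 706634$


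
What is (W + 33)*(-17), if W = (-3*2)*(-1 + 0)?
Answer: -663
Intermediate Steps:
W = 6 (W = -6*(-1) = 6)
(W + 33)*(-17) = (6 + 33)*(-17) = 39*(-17) = -663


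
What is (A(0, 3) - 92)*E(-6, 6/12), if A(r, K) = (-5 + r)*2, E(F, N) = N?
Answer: -51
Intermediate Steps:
A(r, K) = -10 + 2*r
(A(0, 3) - 92)*E(-6, 6/12) = ((-10 + 2*0) - 92)*(6/12) = ((-10 + 0) - 92)*(6*(1/12)) = (-10 - 92)*(½) = -102*½ = -51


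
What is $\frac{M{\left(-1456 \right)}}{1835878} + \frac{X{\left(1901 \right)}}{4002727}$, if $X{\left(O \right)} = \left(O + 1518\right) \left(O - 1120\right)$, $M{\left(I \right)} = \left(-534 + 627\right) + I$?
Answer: $\frac{4896777317941}{7348518439306} \approx 0.66636$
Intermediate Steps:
$M{\left(I \right)} = 93 + I$
$X{\left(O \right)} = \left(-1120 + O\right) \left(1518 + O\right)$ ($X{\left(O \right)} = \left(1518 + O\right) \left(-1120 + O\right) = \left(-1120 + O\right) \left(1518 + O\right)$)
$\frac{M{\left(-1456 \right)}}{1835878} + \frac{X{\left(1901 \right)}}{4002727} = \frac{93 - 1456}{1835878} + \frac{-1700160 + 1901^{2} + 398 \cdot 1901}{4002727} = \left(-1363\right) \frac{1}{1835878} + \left(-1700160 + 3613801 + 756598\right) \frac{1}{4002727} = - \frac{1363}{1835878} + 2670239 \cdot \frac{1}{4002727} = - \frac{1363}{1835878} + \frac{2670239}{4002727} = \frac{4896777317941}{7348518439306}$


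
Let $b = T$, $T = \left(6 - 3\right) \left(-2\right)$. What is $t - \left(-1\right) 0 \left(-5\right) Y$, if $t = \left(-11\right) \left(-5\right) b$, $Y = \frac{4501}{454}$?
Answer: $-330$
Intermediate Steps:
$Y = \frac{4501}{454}$ ($Y = 4501 \cdot \frac{1}{454} = \frac{4501}{454} \approx 9.9141$)
$T = -6$ ($T = 3 \left(-2\right) = -6$)
$b = -6$
$t = -330$ ($t = \left(-11\right) \left(-5\right) \left(-6\right) = 55 \left(-6\right) = -330$)
$t - \left(-1\right) 0 \left(-5\right) Y = -330 - \left(-1\right) 0 \left(-5\right) \frac{4501}{454} = -330 - 0 \left(-5\right) \frac{4501}{454} = -330 - 0 \cdot \frac{4501}{454} = -330 - 0 = -330 + 0 = -330$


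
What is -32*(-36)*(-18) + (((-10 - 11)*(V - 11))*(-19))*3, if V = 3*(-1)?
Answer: -37494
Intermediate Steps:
V = -3
-32*(-36)*(-18) + (((-10 - 11)*(V - 11))*(-19))*3 = -32*(-36)*(-18) + (((-10 - 11)*(-3 - 11))*(-19))*3 = 1152*(-18) + (-21*(-14)*(-19))*3 = -20736 + (294*(-19))*3 = -20736 - 5586*3 = -20736 - 16758 = -37494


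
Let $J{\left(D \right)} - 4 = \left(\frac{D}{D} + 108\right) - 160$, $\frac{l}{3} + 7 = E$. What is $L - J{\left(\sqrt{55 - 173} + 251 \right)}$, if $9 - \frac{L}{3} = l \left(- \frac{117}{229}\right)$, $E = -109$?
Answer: $- \frac{105202}{229} \approx -459.4$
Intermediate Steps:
$l = -348$ ($l = -21 + 3 \left(-109\right) = -21 - 327 = -348$)
$J{\left(D \right)} = -47$ ($J{\left(D \right)} = 4 + \left(\left(\frac{D}{D} + 108\right) - 160\right) = 4 + \left(\left(1 + 108\right) - 160\right) = 4 + \left(109 - 160\right) = 4 - 51 = -47$)
$L = - \frac{115965}{229}$ ($L = 27 - 3 \left(- 348 \left(- \frac{117}{229}\right)\right) = 27 - 3 \left(- 348 \left(\left(-117\right) \frac{1}{229}\right)\right) = 27 - 3 \left(\left(-348\right) \left(- \frac{117}{229}\right)\right) = 27 - \frac{122148}{229} = - \frac{115965}{229} \approx -506.4$)
$L - J{\left(\sqrt{55 - 173} + 251 \right)} = - \frac{115965}{229} - -47 = - \frac{115965}{229} + 47 = - \frac{105202}{229}$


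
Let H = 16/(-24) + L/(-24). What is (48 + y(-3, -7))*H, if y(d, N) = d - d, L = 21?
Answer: -74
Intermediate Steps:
y(d, N) = 0
H = -37/24 (H = 16/(-24) + 21/(-24) = 16*(-1/24) + 21*(-1/24) = -⅔ - 7/8 = -37/24 ≈ -1.5417)
(48 + y(-3, -7))*H = (48 + 0)*(-37/24) = 48*(-37/24) = -74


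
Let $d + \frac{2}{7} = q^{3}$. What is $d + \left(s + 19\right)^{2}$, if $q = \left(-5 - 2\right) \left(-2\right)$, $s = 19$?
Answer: $\frac{29314}{7} \approx 4187.7$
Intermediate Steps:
$q = 14$ ($q = \left(-7\right) \left(-2\right) = 14$)
$d = \frac{19206}{7}$ ($d = - \frac{2}{7} + 14^{3} = - \frac{2}{7} + 2744 = \frac{19206}{7} \approx 2743.7$)
$d + \left(s + 19\right)^{2} = \frac{19206}{7} + \left(19 + 19\right)^{2} = \frac{19206}{7} + 38^{2} = \frac{19206}{7} + 1444 = \frac{29314}{7}$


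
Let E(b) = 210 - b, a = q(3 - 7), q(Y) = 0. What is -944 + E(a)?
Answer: -734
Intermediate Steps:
a = 0
-944 + E(a) = -944 + (210 - 1*0) = -944 + (210 + 0) = -944 + 210 = -734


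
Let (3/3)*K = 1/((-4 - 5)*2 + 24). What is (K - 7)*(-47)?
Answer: 1927/6 ≈ 321.17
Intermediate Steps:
K = ⅙ (K = 1/((-4 - 5)*2 + 24) = 1/(-9*2 + 24) = 1/(-18 + 24) = 1/6 = ⅙ ≈ 0.16667)
(K - 7)*(-47) = (⅙ - 7)*(-47) = -41/6*(-47) = 1927/6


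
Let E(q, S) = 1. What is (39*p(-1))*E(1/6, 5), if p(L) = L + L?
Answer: -78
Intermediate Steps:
p(L) = 2*L
(39*p(-1))*E(1/6, 5) = (39*(2*(-1)))*1 = (39*(-2))*1 = -78*1 = -78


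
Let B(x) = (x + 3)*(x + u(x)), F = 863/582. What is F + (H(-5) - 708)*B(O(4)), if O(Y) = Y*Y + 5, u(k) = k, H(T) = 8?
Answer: -410658337/582 ≈ -7.0560e+5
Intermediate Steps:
F = 863/582 (F = 863*(1/582) = 863/582 ≈ 1.4828)
O(Y) = 5 + Y² (O(Y) = Y² + 5 = 5 + Y²)
B(x) = 2*x*(3 + x) (B(x) = (x + 3)*(x + x) = (3 + x)*(2*x) = 2*x*(3 + x))
F + (H(-5) - 708)*B(O(4)) = 863/582 + (8 - 708)*(2*(5 + 4²)*(3 + (5 + 4²))) = 863/582 - 1400*(5 + 16)*(3 + (5 + 16)) = 863/582 - 1400*21*(3 + 21) = 863/582 - 1400*21*24 = 863/582 - 700*1008 = 863/582 - 705600 = -410658337/582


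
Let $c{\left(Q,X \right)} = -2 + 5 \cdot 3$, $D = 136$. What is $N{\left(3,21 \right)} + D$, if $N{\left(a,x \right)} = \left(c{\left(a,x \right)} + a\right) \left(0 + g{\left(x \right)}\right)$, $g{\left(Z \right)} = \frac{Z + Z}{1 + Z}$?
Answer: $\frac{1832}{11} \approx 166.55$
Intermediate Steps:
$g{\left(Z \right)} = \frac{2 Z}{1 + Z}$
$c{\left(Q,X \right)} = 13$ ($c{\left(Q,X \right)} = -2 + 15 = 13$)
$N{\left(a,x \right)} = \frac{2 x \left(13 + a\right)}{1 + x}$ ($N{\left(a,x \right)} = \left(13 + a\right) \left(0 + \frac{2 x}{1 + x}\right) = \left(13 + a\right) \frac{2 x}{1 + x} = \frac{2 x \left(13 + a\right)}{1 + x}$)
$N{\left(3,21 \right)} + D = 2 \cdot 21 \frac{1}{1 + 21} \left(13 + 3\right) + 136 = 2 \cdot 21 \cdot \frac{1}{22} \cdot 16 + 136 = \frac{336}{11} + 136 = \frac{1832}{11}$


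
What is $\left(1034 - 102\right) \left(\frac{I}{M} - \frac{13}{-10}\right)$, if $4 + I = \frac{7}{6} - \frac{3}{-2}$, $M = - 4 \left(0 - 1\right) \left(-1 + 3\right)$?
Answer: $\frac{15844}{15} \approx 1056.3$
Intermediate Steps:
$M = 8$ ($M = - 4 \left(\left(-1\right) 2\right) = \left(-4\right) \left(-2\right) = 8$)
$I = - \frac{4}{3}$ ($I = -4 + \left(\frac{7}{6} - \frac{3}{-2}\right) = -4 + \left(7 \cdot \frac{1}{6} - - \frac{3}{2}\right) = -4 + \left(\frac{7}{6} + \frac{3}{2}\right) = -4 + \frac{8}{3} = - \frac{4}{3} \approx -1.3333$)
$\left(1034 - 102\right) \left(\frac{I}{M} - \frac{13}{-10}\right) = \left(1034 - 102\right) \left(- \frac{4}{3 \cdot 8} - \frac{13}{-10}\right) = \left(1034 - 102\right) \left(\left(- \frac{4}{3}\right) \frac{1}{8} - - \frac{13}{10}\right) = 932 \left(- \frac{1}{6} + \frac{13}{10}\right) = 932 \cdot \frac{17}{15} = \frac{15844}{15}$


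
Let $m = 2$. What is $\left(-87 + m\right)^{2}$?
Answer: $7225$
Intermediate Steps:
$\left(-87 + m\right)^{2} = \left(-87 + 2\right)^{2} = \left(-85\right)^{2} = 7225$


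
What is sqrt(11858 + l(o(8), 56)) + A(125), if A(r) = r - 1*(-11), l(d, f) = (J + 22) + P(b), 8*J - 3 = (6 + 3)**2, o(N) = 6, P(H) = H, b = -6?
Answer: 136 + 3*sqrt(5282)/2 ≈ 245.02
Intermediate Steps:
J = 21/2 (J = 3/8 + (6 + 3)**2/8 = 3/8 + (1/8)*9**2 = 3/8 + (1/8)*81 = 3/8 + 81/8 = 21/2 ≈ 10.500)
l(d, f) = 53/2 (l(d, f) = (21/2 + 22) - 6 = 65/2 - 6 = 53/2)
A(r) = 11 + r (A(r) = r + 11 = 11 + r)
sqrt(11858 + l(o(8), 56)) + A(125) = sqrt(11858 + 53/2) + (11 + 125) = sqrt(23769/2) + 136 = 3*sqrt(5282)/2 + 136 = 136 + 3*sqrt(5282)/2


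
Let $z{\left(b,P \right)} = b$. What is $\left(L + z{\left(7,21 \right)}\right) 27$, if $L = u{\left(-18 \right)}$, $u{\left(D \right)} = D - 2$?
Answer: $-351$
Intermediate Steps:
$u{\left(D \right)} = -2 + D$
$L = -20$ ($L = -2 - 18 = -20$)
$\left(L + z{\left(7,21 \right)}\right) 27 = \left(-20 + 7\right) 27 = \left(-13\right) 27 = -351$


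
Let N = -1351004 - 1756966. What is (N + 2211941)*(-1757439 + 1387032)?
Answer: 331895413803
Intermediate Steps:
N = -3107970
(N + 2211941)*(-1757439 + 1387032) = (-3107970 + 2211941)*(-1757439 + 1387032) = -896029*(-370407) = 331895413803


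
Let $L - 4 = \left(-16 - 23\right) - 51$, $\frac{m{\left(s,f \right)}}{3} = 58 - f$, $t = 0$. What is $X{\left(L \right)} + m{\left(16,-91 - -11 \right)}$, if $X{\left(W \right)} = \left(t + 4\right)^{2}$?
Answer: $430$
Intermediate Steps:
$m{\left(s,f \right)} = 174 - 3 f$ ($m{\left(s,f \right)} = 3 \left(58 - f\right) = 174 - 3 f$)
$L = -86$ ($L = 4 - 90 = -86$)
$X{\left(W \right)} = 16$ ($X{\left(W \right)} = \left(0 + 4\right)^{2} = 4^{2} = 16$)
$X{\left(L \right)} + m{\left(16,-91 - -11 \right)} = 16 - \left(-174 + 3 \left(-91 - -11\right)\right) = 16 - \left(-174 + 3 \left(-91 + 11\right)\right) = 16 + \left(174 - -240\right) = 16 + \left(174 + 240\right) = 16 + 414 = 430$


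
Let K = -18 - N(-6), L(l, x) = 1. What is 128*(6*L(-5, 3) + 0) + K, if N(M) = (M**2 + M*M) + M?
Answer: 684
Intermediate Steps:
N(M) = M + 2*M**2 (N(M) = (M**2 + M**2) + M = 2*M**2 + M = M + 2*M**2)
K = -84 (K = -18 - (-6)*(1 + 2*(-6)) = -18 - (-6)*(1 - 12) = -18 - (-6)*(-11) = -18 - 1*66 = -18 - 66 = -84)
128*(6*L(-5, 3) + 0) + K = 128*(6*1 + 0) - 84 = 128*(6 + 0) - 84 = 128*6 - 84 = 768 - 84 = 684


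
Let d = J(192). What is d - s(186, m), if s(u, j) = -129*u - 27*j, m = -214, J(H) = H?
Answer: 18408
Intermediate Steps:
d = 192
d - s(186, m) = 192 - (-129*186 - 27*(-214)) = 192 - (-23994 + 5778) = 192 - 1*(-18216) = 192 + 18216 = 18408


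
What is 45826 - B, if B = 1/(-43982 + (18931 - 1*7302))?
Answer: 1482608579/32353 ≈ 45826.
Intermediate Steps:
B = -1/32353 (B = 1/(-43982 + (18931 - 7302)) = 1/(-43982 + 11629) = 1/(-32353) = -1/32353 ≈ -3.0909e-5)
45826 - B = 45826 - 1*(-1/32353) = 45826 + 1/32353 = 1482608579/32353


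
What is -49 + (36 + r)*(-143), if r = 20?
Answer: -8057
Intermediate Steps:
-49 + (36 + r)*(-143) = -49 + (36 + 20)*(-143) = -49 + 56*(-143) = -49 - 8008 = -8057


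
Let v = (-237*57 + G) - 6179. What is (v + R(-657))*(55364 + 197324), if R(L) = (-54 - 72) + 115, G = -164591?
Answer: -46567871520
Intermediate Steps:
R(L) = -11 (R(L) = -126 + 115 = -11)
v = -184279 (v = (-237*57 - 164591) - 6179 = (-13509 - 164591) - 6179 = -178100 - 6179 = -184279)
(v + R(-657))*(55364 + 197324) = (-184279 - 11)*(55364 + 197324) = -184290*252688 = -46567871520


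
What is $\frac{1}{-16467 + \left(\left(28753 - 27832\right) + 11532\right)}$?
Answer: $- \frac{1}{4014} \approx -0.00024913$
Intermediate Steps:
$\frac{1}{-16467 + \left(\left(28753 - 27832\right) + 11532\right)} = \frac{1}{-16467 + \left(921 + 11532\right)} = \frac{1}{-16467 + 12453} = \frac{1}{-4014} = - \frac{1}{4014}$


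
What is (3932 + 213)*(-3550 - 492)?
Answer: -16754090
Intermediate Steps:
(3932 + 213)*(-3550 - 492) = 4145*(-4042) = -16754090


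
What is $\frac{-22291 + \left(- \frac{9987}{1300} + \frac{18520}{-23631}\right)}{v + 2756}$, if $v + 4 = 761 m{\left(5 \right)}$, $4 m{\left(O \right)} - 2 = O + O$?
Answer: $- \frac{685046286097}{154676710500} \approx -4.4289$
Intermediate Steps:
$m{\left(O \right)} = \frac{1}{2} + \frac{O}{2}$ ($m{\left(O \right)} = \frac{1}{2} + \frac{O + O}{4} = \frac{1}{2} + \frac{2 O}{4} = \frac{1}{2} + \frac{O}{2}$)
$v = 2279$ ($v = -4 + 761 \left(\frac{1}{2} + \frac{1}{2} \cdot 5\right) = -4 + 761 \left(\frac{1}{2} + \frac{5}{2}\right) = -4 + 761 \cdot 3 = -4 + 2283 = 2279$)
$\frac{-22291 + \left(- \frac{9987}{1300} + \frac{18520}{-23631}\right)}{v + 2756} = \frac{-22291 + \left(- \frac{9987}{1300} + \frac{18520}{-23631}\right)}{2279 + 2756} = \frac{-22291 + \left(\left(-9987\right) \frac{1}{1300} + 18520 \left(- \frac{1}{23631}\right)\right)}{5035} = \left(-22291 - \frac{260078797}{30720300}\right) \frac{1}{5035} = \left(- \frac{685046286097}{30720300}\right) \frac{1}{5035} = - \frac{685046286097}{154676710500}$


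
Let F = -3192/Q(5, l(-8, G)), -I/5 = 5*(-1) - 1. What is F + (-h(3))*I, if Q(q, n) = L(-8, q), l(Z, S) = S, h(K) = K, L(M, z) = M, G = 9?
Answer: 309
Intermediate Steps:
I = 30 (I = -5*(5*(-1) - 1) = -5*(-5 - 1) = -5*(-6) = 30)
Q(q, n) = -8
F = 399 (F = -3192/(-8) = -3192*(-⅛) = 399)
F + (-h(3))*I = 399 - 1*3*30 = 399 - 3*30 = 399 - 90 = 309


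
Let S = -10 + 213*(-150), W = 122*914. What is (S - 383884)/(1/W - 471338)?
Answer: 46369932752/52557957703 ≈ 0.88226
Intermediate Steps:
W = 111508
S = -31960 (S = -10 - 31950 = -31960)
(S - 383884)/(1/W - 471338) = (-31960 - 383884)/(1/111508 - 471338) = -415844/(1/111508 - 471338) = -415844/(-52557957703/111508) = -415844*(-111508/52557957703) = 46369932752/52557957703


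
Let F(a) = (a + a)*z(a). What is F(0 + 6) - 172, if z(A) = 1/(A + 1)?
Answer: -1192/7 ≈ -170.29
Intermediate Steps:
z(A) = 1/(1 + A)
F(a) = 2*a/(1 + a) (F(a) = (a + a)/(1 + a) = (2*a)/(1 + a) = 2*a/(1 + a))
F(0 + 6) - 172 = 2*(0 + 6)/(1 + (0 + 6)) - 172 = 2*6/(1 + 6) - 172 = 2*6/7 - 172 = 2*6*(⅐) - 172 = 12/7 - 172 = -1192/7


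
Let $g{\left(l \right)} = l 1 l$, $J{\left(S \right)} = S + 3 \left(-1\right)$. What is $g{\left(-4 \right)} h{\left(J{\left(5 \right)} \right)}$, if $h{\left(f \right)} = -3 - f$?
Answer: $-80$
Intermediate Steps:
$J{\left(S \right)} = -3 + S$ ($J{\left(S \right)} = S - 3 = -3 + S$)
$g{\left(l \right)} = l^{2}$ ($g{\left(l \right)} = l l = l^{2}$)
$g{\left(-4 \right)} h{\left(J{\left(5 \right)} \right)} = \left(-4\right)^{2} \left(-3 - \left(-3 + 5\right)\right) = 16 \left(-3 - 2\right) = 16 \left(-5\right) = -80$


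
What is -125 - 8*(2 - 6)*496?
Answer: 15747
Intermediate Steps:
-125 - 8*(2 - 6)*496 = -125 - 8*(-4)*496 = -125 + 32*496 = -125 + 15872 = 15747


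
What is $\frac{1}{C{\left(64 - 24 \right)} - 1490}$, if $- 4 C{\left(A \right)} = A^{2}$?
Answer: $- \frac{1}{1890} \approx -0.0005291$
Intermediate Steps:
$C{\left(A \right)} = - \frac{A^{2}}{4}$
$\frac{1}{C{\left(64 - 24 \right)} - 1490} = \frac{1}{- \frac{\left(64 - 24\right)^{2}}{4} - 1490} = \frac{1}{- \frac{40^{2}}{4} - 1490} = \frac{1}{\left(- \frac{1}{4}\right) 1600 - 1490} = \frac{1}{-400 - 1490} = \frac{1}{-1890} = - \frac{1}{1890}$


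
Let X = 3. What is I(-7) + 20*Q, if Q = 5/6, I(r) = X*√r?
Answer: 50/3 + 3*I*√7 ≈ 16.667 + 7.9373*I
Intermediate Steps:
I(r) = 3*√r
Q = ⅚ (Q = 5*(⅙) = ⅚ ≈ 0.83333)
I(-7) + 20*Q = 3*√(-7) + 20*(⅚) = 3*(I*√7) + 50/3 = 3*I*√7 + 50/3 = 50/3 + 3*I*√7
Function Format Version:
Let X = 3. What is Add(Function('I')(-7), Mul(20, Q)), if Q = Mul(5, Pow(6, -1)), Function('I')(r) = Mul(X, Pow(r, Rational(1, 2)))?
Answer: Add(Rational(50, 3), Mul(3, I, Pow(7, Rational(1, 2)))) ≈ Add(16.667, Mul(7.9373, I))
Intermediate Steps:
Function('I')(r) = Mul(3, Pow(r, Rational(1, 2)))
Q = Rational(5, 6) (Q = Mul(5, Rational(1, 6)) = Rational(5, 6) ≈ 0.83333)
Add(Function('I')(-7), Mul(20, Q)) = Add(Mul(3, Pow(-7, Rational(1, 2))), Mul(20, Rational(5, 6))) = Add(Mul(3, Mul(I, Pow(7, Rational(1, 2)))), Rational(50, 3)) = Add(Mul(3, I, Pow(7, Rational(1, 2))), Rational(50, 3)) = Add(Rational(50, 3), Mul(3, I, Pow(7, Rational(1, 2))))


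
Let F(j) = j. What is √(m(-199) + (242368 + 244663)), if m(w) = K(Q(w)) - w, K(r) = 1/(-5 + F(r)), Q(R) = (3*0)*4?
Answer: √12180745/5 ≈ 698.02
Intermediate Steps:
Q(R) = 0 (Q(R) = 0*4 = 0)
K(r) = 1/(-5 + r)
m(w) = -⅕ - w (m(w) = 1/(-5 + 0) - w = 1/(-5) - w = -⅕ - w)
√(m(-199) + (242368 + 244663)) = √((-⅕ - 1*(-199)) + (242368 + 244663)) = √((-⅕ + 199) + 487031) = √(994/5 + 487031) = √(2436149/5) = √12180745/5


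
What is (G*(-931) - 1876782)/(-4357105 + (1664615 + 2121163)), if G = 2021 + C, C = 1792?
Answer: 5426685/571327 ≈ 9.4984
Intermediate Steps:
G = 3813 (G = 2021 + 1792 = 3813)
(G*(-931) - 1876782)/(-4357105 + (1664615 + 2121163)) = (3813*(-931) - 1876782)/(-4357105 + (1664615 + 2121163)) = (-3549903 - 1876782)/(-4357105 + 3785778) = -5426685/(-571327) = -5426685*(-1/571327) = 5426685/571327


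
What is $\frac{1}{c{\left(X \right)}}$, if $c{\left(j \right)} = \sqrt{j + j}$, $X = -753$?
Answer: $- \frac{i \sqrt{1506}}{1506} \approx - 0.025768 i$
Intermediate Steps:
$c{\left(j \right)} = \sqrt{2} \sqrt{j}$ ($c{\left(j \right)} = \sqrt{2 j} = \sqrt{2} \sqrt{j}$)
$\frac{1}{c{\left(X \right)}} = \frac{1}{\sqrt{2} \sqrt{-753}} = \frac{1}{\sqrt{2} i \sqrt{753}} = \frac{1}{i \sqrt{1506}} = - \frac{i \sqrt{1506}}{1506}$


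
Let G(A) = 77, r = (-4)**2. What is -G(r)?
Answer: -77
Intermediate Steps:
r = 16
-G(r) = -1*77 = -77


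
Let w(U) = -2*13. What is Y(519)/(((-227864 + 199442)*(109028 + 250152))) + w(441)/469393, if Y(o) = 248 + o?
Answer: -265783987391/4791851932526280 ≈ -5.5466e-5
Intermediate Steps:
w(U) = -26
Y(519)/(((-227864 + 199442)*(109028 + 250152))) + w(441)/469393 = (248 + 519)/(((-227864 + 199442)*(109028 + 250152))) - 26/469393 = 767/((-28422*359180)) - 26*1/469393 = 767/(-10208613960) - 26/469393 = 767*(-1/10208613960) - 26/469393 = -767/10208613960 - 26/469393 = -265783987391/4791851932526280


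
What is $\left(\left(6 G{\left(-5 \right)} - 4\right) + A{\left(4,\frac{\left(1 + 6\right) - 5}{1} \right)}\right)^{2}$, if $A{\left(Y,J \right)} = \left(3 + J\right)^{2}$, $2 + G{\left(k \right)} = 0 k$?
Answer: $81$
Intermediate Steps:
$G{\left(k \right)} = -2$ ($G{\left(k \right)} = -2 + 0 k = -2 + 0 = -2$)
$\left(\left(6 G{\left(-5 \right)} - 4\right) + A{\left(4,\frac{\left(1 + 6\right) - 5}{1} \right)}\right)^{2} = \left(\left(6 \left(-2\right) - 4\right) + \left(3 + \frac{\left(1 + 6\right) - 5}{1}\right)^{2}\right)^{2} = \left(\left(-12 - 4\right) + \left(3 + \left(7 - 5\right) 1\right)^{2}\right)^{2} = \left(-16 + \left(3 + 2 \cdot 1\right)^{2}\right)^{2} = \left(-16 + \left(3 + 2\right)^{2}\right)^{2} = \left(-16 + 5^{2}\right)^{2} = \left(-16 + 25\right)^{2} = 9^{2} = 81$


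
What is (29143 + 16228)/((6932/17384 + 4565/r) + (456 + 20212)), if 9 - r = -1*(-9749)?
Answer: 192055624484/87487430665 ≈ 2.1952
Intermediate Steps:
r = -9740 (r = 9 - (-1)*(-9749) = 9 - 1*9749 = 9 - 9749 = -9740)
(29143 + 16228)/((6932/17384 + 4565/r) + (456 + 20212)) = (29143 + 16228)/((6932/17384 + 4565/(-9740)) + (456 + 20212)) = 45371/((6932*(1/17384) + 4565*(-1/9740)) + 20668) = 45371/((1733/4346 - 913/1948) + 20668) = 45371/(-296007/4233004 + 20668) = 45371/(87487430665/4233004) = 45371*(4233004/87487430665) = 192055624484/87487430665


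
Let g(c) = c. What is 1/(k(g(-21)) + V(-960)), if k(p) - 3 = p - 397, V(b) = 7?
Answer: -1/408 ≈ -0.0024510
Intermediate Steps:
k(p) = -394 + p (k(p) = 3 + (p - 397) = 3 + (-397 + p) = -394 + p)
1/(k(g(-21)) + V(-960)) = 1/((-394 - 21) + 7) = 1/(-415 + 7) = 1/(-408) = -1/408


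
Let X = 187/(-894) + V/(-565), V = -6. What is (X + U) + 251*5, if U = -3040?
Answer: -901721641/505110 ≈ -1785.2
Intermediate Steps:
X = -100291/505110 (X = 187/(-894) - 6/(-565) = 187*(-1/894) - 6*(-1/565) = -187/894 + 6/565 = -100291/505110 ≈ -0.19855)
(X + U) + 251*5 = (-100291/505110 - 3040) + 251*5 = -1535634691/505110 + 1255 = -901721641/505110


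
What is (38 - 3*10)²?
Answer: 64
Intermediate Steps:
(38 - 3*10)² = (38 - 30)² = 8² = 64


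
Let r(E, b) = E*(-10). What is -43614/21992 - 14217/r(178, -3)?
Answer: 14689209/2446610 ≈ 6.0039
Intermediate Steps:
r(E, b) = -10*E
-43614/21992 - 14217/r(178, -3) = -43614/21992 - 14217/((-10*178)) = -43614*1/21992 - 14217/(-1780) = -21807/10996 - 14217*(-1/1780) = -21807/10996 + 14217/1780 = 14689209/2446610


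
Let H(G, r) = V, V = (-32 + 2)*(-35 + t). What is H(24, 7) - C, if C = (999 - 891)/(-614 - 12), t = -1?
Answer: 338094/313 ≈ 1080.2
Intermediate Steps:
C = -54/313 (C = 108/(-626) = 108*(-1/626) = -54/313 ≈ -0.17252)
V = 1080 (V = (-32 + 2)*(-35 - 1) = -30*(-36) = 1080)
H(G, r) = 1080
H(24, 7) - C = 1080 - 1*(-54/313) = 1080 + 54/313 = 338094/313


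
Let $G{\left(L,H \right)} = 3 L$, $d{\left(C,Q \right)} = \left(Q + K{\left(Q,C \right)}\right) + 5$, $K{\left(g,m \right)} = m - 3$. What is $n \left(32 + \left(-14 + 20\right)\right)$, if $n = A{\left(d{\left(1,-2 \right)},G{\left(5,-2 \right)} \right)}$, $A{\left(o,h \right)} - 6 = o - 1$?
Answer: $228$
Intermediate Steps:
$K{\left(g,m \right)} = -3 + m$
$d{\left(C,Q \right)} = 2 + C + Q$ ($d{\left(C,Q \right)} = \left(Q + \left(-3 + C\right)\right) + 5 = \left(-3 + C + Q\right) + 5 = 2 + C + Q$)
$A{\left(o,h \right)} = 5 + o$ ($A{\left(o,h \right)} = 6 + \left(o - 1\right) = 6 + \left(-1 + o\right) = 5 + o$)
$n = 6$ ($n = 5 + \left(2 + 1 - 2\right) = 5 + 1 = 6$)
$n \left(32 + \left(-14 + 20\right)\right) = 6 \left(32 + \left(-14 + 20\right)\right) = 6 \left(32 + 6\right) = 6 \cdot 38 = 228$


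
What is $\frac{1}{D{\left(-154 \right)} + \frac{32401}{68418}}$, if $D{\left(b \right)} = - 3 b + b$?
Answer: $\frac{68418}{21105145} \approx 0.0032418$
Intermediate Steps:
$D{\left(b \right)} = - 2 b$
$\frac{1}{D{\left(-154 \right)} + \frac{32401}{68418}} = \frac{1}{\left(-2\right) \left(-154\right) + \frac{32401}{68418}} = \frac{1}{308 + 32401 \cdot \frac{1}{68418}} = \frac{1}{308 + \frac{32401}{68418}} = \frac{1}{\frac{21105145}{68418}} = \frac{68418}{21105145}$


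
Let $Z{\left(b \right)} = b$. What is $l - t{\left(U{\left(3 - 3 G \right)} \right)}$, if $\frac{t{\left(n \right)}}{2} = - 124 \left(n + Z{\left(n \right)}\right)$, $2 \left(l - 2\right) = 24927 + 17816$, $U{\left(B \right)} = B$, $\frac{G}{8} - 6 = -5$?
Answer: $\frac{21915}{2} \approx 10958.0$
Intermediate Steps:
$G = 8$ ($G = 48 + 8 \left(-5\right) = 48 - 40 = 8$)
$l = \frac{42747}{2}$ ($l = 2 + \frac{24927 + 17816}{2} = 2 + \frac{1}{2} \cdot 42743 = 2 + \frac{42743}{2} = \frac{42747}{2} \approx 21374.0$)
$t{\left(n \right)} = - 496 n$ ($t{\left(n \right)} = 2 \left(- 124 \left(n + n\right)\right) = 2 \left(- 124 \cdot 2 n\right) = 2 \left(- 248 n\right) = - 496 n$)
$l - t{\left(U{\left(3 - 3 G \right)} \right)} = \frac{42747}{2} - - 496 \left(3 - 24\right) = \frac{42747}{2} - \left(-496\right) \left(-21\right) = \frac{42747}{2} - 10416 = \frac{21915}{2}$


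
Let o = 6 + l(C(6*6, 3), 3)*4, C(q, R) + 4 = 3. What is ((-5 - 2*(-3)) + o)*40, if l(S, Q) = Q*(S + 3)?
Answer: 1240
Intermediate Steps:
C(q, R) = -1 (C(q, R) = -4 + 3 = -1)
l(S, Q) = Q*(3 + S)
o = 30 (o = 6 + (3*(3 - 1))*4 = 6 + (3*2)*4 = 6 + 6*4 = 6 + 24 = 30)
((-5 - 2*(-3)) + o)*40 = ((-5 - 2*(-3)) + 30)*40 = ((-5 + 6) + 30)*40 = (1 + 30)*40 = 31*40 = 1240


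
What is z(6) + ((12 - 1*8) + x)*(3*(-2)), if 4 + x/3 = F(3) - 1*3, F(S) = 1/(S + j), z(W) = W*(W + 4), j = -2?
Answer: 144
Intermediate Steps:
z(W) = W*(4 + W)
F(S) = 1/(-2 + S) (F(S) = 1/(S - 2) = 1/(-2 + S))
x = -18 (x = -12 + 3*(1/(-2 + 3) - 1*3) = -12 + 3*(1/1 - 3) = -12 + 3*(1 - 3) = -12 + 3*(-2) = -12 - 6 = -18)
z(6) + ((12 - 1*8) + x)*(3*(-2)) = 6*(4 + 6) + ((12 - 1*8) - 18)*(3*(-2)) = 6*10 + ((12 - 8) - 18)*(-6) = 60 + (4 - 18)*(-6) = 60 - 14*(-6) = 60 + 84 = 144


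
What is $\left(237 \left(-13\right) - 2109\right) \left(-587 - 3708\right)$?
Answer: $22291050$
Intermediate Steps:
$\left(237 \left(-13\right) - 2109\right) \left(-587 - 3708\right) = \left(-3081 - 2109\right) \left(-4295\right) = \left(-5190\right) \left(-4295\right) = 22291050$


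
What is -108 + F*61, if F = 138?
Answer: 8310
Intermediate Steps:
-108 + F*61 = -108 + 138*61 = -108 + 8418 = 8310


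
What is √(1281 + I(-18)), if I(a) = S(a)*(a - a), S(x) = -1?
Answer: √1281 ≈ 35.791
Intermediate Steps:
I(a) = 0 (I(a) = -(a - a) = -1*0 = 0)
√(1281 + I(-18)) = √(1281 + 0) = √1281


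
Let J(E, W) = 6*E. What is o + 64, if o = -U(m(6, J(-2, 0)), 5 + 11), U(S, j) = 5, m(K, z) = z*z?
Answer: 59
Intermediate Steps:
m(K, z) = z**2
o = -5 (o = -1*5 = -5)
o + 64 = -5 + 64 = 59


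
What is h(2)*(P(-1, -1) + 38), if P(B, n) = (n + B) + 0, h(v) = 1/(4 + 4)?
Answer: 9/2 ≈ 4.5000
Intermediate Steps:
h(v) = 1/8
P(B, n) = B + n (P(B, n) = (B + n) + 0 = B + n)
h(2)*(P(-1, -1) + 38) = ((-1 - 1) + 38)/8 = (-2 + 38)/8 = (1/8)*36 = 9/2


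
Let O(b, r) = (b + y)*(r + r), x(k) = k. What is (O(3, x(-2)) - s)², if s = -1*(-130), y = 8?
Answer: 30276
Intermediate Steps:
O(b, r) = 2*r*(8 + b) (O(b, r) = (b + 8)*(r + r) = (8 + b)*(2*r) = 2*r*(8 + b))
s = 130
(O(3, x(-2)) - s)² = (2*(-2)*(8 + 3) - 1*130)² = (2*(-2)*11 - 130)² = (-44 - 130)² = (-174)² = 30276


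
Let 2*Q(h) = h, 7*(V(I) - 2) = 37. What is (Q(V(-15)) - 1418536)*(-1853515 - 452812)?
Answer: 45802392659131/14 ≈ 3.2716e+12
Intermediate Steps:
V(I) = 51/7 (V(I) = 2 + (1/7)*37 = 2 + 37/7 = 51/7)
Q(h) = h/2
(Q(V(-15)) - 1418536)*(-1853515 - 452812) = ((1/2)*(51/7) - 1418536)*(-1853515 - 452812) = (51/14 - 1418536)*(-2306327) = -19859453/14*(-2306327) = 45802392659131/14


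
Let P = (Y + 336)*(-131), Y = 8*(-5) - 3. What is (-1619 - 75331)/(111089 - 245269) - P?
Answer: 515030789/13418 ≈ 38384.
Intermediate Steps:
Y = -43 (Y = -40 - 3 = -43)
P = -38383 (P = (-43 + 336)*(-131) = 293*(-131) = -38383)
(-1619 - 75331)/(111089 - 245269) - P = (-1619 - 75331)/(111089 - 245269) - 1*(-38383) = -76950/(-134180) + 38383 = -76950*(-1/134180) + 38383 = 7695/13418 + 38383 = 515030789/13418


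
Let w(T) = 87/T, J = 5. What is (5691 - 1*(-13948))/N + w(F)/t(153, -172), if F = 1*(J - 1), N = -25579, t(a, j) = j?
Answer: -15737005/17598352 ≈ -0.89423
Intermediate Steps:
F = 4 (F = 1*(5 - 1) = 1*4 = 4)
(5691 - 1*(-13948))/N + w(F)/t(153, -172) = (5691 - 1*(-13948))/(-25579) + (87/4)/(-172) = (5691 + 13948)*(-1/25579) + (87*(¼))*(-1/172) = 19639*(-1/25579) + (87/4)*(-1/172) = -19639/25579 - 87/688 = -15737005/17598352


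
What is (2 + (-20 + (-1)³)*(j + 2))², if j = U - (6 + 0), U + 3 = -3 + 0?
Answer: 44944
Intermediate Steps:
U = -6 (U = -3 + (-3 + 0) = -3 - 3 = -6)
j = -12 (j = -6 - (6 + 0) = -6 - 1*6 = -6 - 6 = -12)
(2 + (-20 + (-1)³)*(j + 2))² = (2 + (-20 + (-1)³)*(-12 + 2))² = (2 + (-20 - 1)*(-10))² = (2 - 21*(-10))² = (2 + 210)² = 212² = 44944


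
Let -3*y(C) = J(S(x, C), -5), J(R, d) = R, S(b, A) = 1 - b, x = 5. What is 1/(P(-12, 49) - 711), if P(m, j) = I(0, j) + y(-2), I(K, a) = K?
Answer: -3/2129 ≈ -0.0014091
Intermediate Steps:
y(C) = 4/3 (y(C) = -(1 - 1*5)/3 = -(1 - 5)/3 = -1/3*(-4) = 4/3)
P(m, j) = 4/3 (P(m, j) = 0 + 4/3 = 4/3)
1/(P(-12, 49) - 711) = 1/(4/3 - 711) = 1/(-2129/3) = -3/2129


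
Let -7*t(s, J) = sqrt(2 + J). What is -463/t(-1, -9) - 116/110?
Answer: -58/55 - 463*I*sqrt(7) ≈ -1.0545 - 1225.0*I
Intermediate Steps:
t(s, J) = -sqrt(2 + J)/7
-463/t(-1, -9) - 116/110 = -463*(-7/sqrt(2 - 9)) - 116/110 = -463*I*sqrt(7) - 116*1/110 = -463*I*sqrt(7) - 58/55 = -58/55 - 463*I*sqrt(7)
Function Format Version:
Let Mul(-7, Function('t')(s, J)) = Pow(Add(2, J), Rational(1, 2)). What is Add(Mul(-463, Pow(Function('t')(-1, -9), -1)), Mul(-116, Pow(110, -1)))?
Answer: Add(Rational(-58, 55), Mul(-463, I, Pow(7, Rational(1, 2)))) ≈ Add(-1.0545, Mul(-1225.0, I))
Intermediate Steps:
Function('t')(s, J) = Mul(Rational(-1, 7), Pow(Add(2, J), Rational(1, 2)))
Add(Mul(-463, Pow(Function('t')(-1, -9), -1)), Mul(-116, Pow(110, -1))) = Add(Mul(-463, Pow(Mul(Rational(-1, 7), Pow(Add(2, -9), Rational(1, 2))), -1)), Mul(-116, Pow(110, -1))) = Add(Mul(-463, Pow(Mul(Rational(-1, 7), Pow(-7, Rational(1, 2))), -1)), Mul(-116, Rational(1, 110))) = Add(Mul(-463, Pow(Mul(Rational(-1, 7), Mul(I, Pow(7, Rational(1, 2)))), -1)), Rational(-58, 55)) = Add(Mul(-463, Pow(Mul(Rational(-1, 7), I, Pow(7, Rational(1, 2))), -1)), Rational(-58, 55)) = Add(Mul(-463, Mul(I, Pow(7, Rational(1, 2)))), Rational(-58, 55)) = Add(Mul(-463, I, Pow(7, Rational(1, 2))), Rational(-58, 55)) = Add(Rational(-58, 55), Mul(-463, I, Pow(7, Rational(1, 2))))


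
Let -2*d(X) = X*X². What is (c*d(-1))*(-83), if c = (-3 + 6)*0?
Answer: 0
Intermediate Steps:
d(X) = -X³/2 (d(X) = -X*X²/2 = -X³/2)
c = 0 (c = 3*0 = 0)
(c*d(-1))*(-83) = (0*(-½*(-1)³))*(-83) = (0*(-½*(-1)))*(-83) = (0*(½))*(-83) = 0*(-83) = 0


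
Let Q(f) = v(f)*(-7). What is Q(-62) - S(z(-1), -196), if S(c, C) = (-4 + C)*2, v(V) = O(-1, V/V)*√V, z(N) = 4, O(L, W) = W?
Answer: 400 - 7*I*√62 ≈ 400.0 - 55.118*I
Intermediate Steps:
v(V) = √V (v(V) = (V/V)*√V = 1*√V = √V)
S(c, C) = -8 + 2*C
Q(f) = -7*√f (Q(f) = √f*(-7) = -7*√f)
Q(-62) - S(z(-1), -196) = -7*I*√62 - (-8 + 2*(-196)) = -7*I*√62 - (-8 - 392) = -7*I*√62 - 1*(-400) = -7*I*√62 + 400 = 400 - 7*I*√62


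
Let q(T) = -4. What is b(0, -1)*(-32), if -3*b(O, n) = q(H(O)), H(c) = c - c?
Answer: -128/3 ≈ -42.667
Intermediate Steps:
H(c) = 0
b(O, n) = 4/3 (b(O, n) = -⅓*(-4) = 4/3)
b(0, -1)*(-32) = (4/3)*(-32) = -128/3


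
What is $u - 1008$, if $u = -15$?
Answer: $-1023$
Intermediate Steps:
$u - 1008 = -15 - 1008 = -1023$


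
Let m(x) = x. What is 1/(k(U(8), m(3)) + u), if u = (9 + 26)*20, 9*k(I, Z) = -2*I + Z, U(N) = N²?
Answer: 9/6175 ≈ 0.0014575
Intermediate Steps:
k(I, Z) = -2*I/9 + Z/9 (k(I, Z) = (-2*I + Z)/9 = (Z - 2*I)/9 = -2*I/9 + Z/9)
u = 700 (u = 35*20 = 700)
1/(k(U(8), m(3)) + u) = 1/((-2/9*8² + (⅑)*3) + 700) = 1/((-2/9*64 + ⅓) + 700) = 1/((-128/9 + ⅓) + 700) = 1/(-125/9 + 700) = 1/(6175/9) = 9/6175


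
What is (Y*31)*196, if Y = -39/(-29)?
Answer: 236964/29 ≈ 8171.2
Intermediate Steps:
Y = 39/29 (Y = -39*(-1/29) = 39/29 ≈ 1.3448)
(Y*31)*196 = ((39/29)*31)*196 = (1209/29)*196 = 236964/29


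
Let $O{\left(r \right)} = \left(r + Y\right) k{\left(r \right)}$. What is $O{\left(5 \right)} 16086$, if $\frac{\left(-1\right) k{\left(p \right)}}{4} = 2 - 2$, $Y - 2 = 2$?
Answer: $0$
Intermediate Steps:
$Y = 4$ ($Y = 2 + 2 = 4$)
$k{\left(p \right)} = 0$ ($k{\left(p \right)} = - 4 \left(2 - 2\right) = \left(-4\right) 0 = 0$)
$O{\left(r \right)} = 0$ ($O{\left(r \right)} = \left(r + 4\right) 0 = \left(4 + r\right) 0 = 0$)
$O{\left(5 \right)} 16086 = 0 \cdot 16086 = 0$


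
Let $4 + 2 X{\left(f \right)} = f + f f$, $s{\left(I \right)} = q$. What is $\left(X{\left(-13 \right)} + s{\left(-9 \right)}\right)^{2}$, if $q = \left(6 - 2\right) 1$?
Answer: $6400$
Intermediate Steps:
$q = 4$ ($q = 4 \cdot 1 = 4$)
$s{\left(I \right)} = 4$
$X{\left(f \right)} = -2 + \frac{f}{2} + \frac{f^{2}}{2}$ ($X{\left(f \right)} = -2 + \frac{f + f f}{2} = -2 + \frac{f + f^{2}}{2} = -2 + \left(\frac{f}{2} + \frac{f^{2}}{2}\right) = -2 + \frac{f}{2} + \frac{f^{2}}{2}$)
$\left(X{\left(-13 \right)} + s{\left(-9 \right)}\right)^{2} = \left(\left(-2 + \frac{1}{2} \left(-13\right) + \frac{\left(-13\right)^{2}}{2}\right) + 4\right)^{2} = \left(\left(-2 - \frac{13}{2} + \frac{1}{2} \cdot 169\right) + 4\right)^{2} = \left(\left(-2 - \frac{13}{2} + \frac{169}{2}\right) + 4\right)^{2} = \left(76 + 4\right)^{2} = 80^{2} = 6400$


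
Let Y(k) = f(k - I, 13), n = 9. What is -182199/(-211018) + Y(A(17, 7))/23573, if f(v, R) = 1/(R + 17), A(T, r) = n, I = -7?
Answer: 32212380457/37307454855 ≈ 0.86343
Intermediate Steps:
A(T, r) = 9
f(v, R) = 1/(17 + R)
Y(k) = 1/30 (Y(k) = 1/(17 + 13) = 1/30)
-182199/(-211018) + Y(A(17, 7))/23573 = -182199/(-211018) + (1/30)/23573 = -182199*(-1/211018) + (1/30)*(1/23573) = 182199/211018 + 1/707190 = 32212380457/37307454855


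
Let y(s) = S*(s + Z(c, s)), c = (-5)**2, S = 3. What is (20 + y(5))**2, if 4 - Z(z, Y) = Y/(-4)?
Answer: 41209/16 ≈ 2575.6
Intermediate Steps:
c = 25
Z(z, Y) = 4 + Y/4 (Z(z, Y) = 4 - Y/(-4) = 4 - Y*(-1)/4 = 4 - (-1)*Y/4 = 4 + Y/4)
y(s) = 12 + 15*s/4 (y(s) = 3*(s + (4 + s/4)) = 3*(4 + 5*s/4) = 12 + 15*s/4)
(20 + y(5))**2 = (20 + (12 + (15/4)*5))**2 = (20 + (12 + 75/4))**2 = (20 + 123/4)**2 = (203/4)**2 = 41209/16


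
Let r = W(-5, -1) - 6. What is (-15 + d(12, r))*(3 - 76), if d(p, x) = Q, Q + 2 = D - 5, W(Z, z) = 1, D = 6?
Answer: 1168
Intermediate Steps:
r = -5 (r = 1 - 6 = -5)
Q = -1 (Q = -2 + (6 - 5) = -2 + 1 = -1)
d(p, x) = -1
(-15 + d(12, r))*(3 - 76) = (-15 - 1)*(3 - 76) = -16*(-73) = 1168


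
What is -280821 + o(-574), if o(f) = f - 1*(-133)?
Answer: -281262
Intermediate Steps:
o(f) = 133 + f (o(f) = f + 133 = 133 + f)
-280821 + o(-574) = -280821 + (133 - 574) = -280821 - 441 = -281262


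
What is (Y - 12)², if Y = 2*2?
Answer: 64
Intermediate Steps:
Y = 4
(Y - 12)² = (4 - 12)² = (-8)² = 64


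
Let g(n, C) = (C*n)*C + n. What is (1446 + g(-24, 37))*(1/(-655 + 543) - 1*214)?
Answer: 376720773/56 ≈ 6.7272e+6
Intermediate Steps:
g(n, C) = n + n*C² (g(n, C) = n*C² + n = n + n*C²)
(1446 + g(-24, 37))*(1/(-655 + 543) - 1*214) = (1446 - 24*(1 + 37²))*(1/(-655 + 543) - 1*214) = (1446 - 24*(1 + 1369))*(1/(-112) - 214) = (1446 - 24*1370)*(-1/112 - 214) = (1446 - 32880)*(-23969/112) = -31434*(-23969/112) = 376720773/56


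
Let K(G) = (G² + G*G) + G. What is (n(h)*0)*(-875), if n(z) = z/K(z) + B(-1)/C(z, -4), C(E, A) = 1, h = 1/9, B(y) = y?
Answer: 0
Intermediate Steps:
h = ⅑ ≈ 0.11111
K(G) = G + 2*G² (K(G) = (G² + G²) + G = 2*G² + G = G + 2*G²)
n(z) = -1 + 1/(1 + 2*z) (n(z) = z/((z*(1 + 2*z))) - 1/1 = z*(1/(z*(1 + 2*z))) - 1*1 = 1/(1 + 2*z) - 1 = -1 + 1/(1 + 2*z))
(n(h)*0)*(-875) = (-2*⅑/(1 + 2*(⅑))*0)*(-875) = (-2*⅑/(1 + 2/9)*0)*(-875) = (-2*⅑/11/9*0)*(-875) = (-2*⅑*9/11*0)*(-875) = -2/11*0*(-875) = 0*(-875) = 0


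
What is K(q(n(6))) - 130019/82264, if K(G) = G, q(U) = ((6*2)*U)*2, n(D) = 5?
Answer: 9741661/82264 ≈ 118.42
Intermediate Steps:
q(U) = 24*U (q(U) = (12*U)*2 = 24*U)
K(q(n(6))) - 130019/82264 = 24*5 - 130019/82264 = 120 - 130019/82264 = 9741661/82264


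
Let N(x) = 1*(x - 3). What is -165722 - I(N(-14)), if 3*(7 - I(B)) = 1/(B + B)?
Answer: -16904359/102 ≈ -1.6573e+5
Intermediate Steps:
N(x) = -3 + x (N(x) = 1*(-3 + x) = -3 + x)
I(B) = 7 - 1/(6*B) (I(B) = 7 - 1/(3*(B + B)) = 7 - 1/(2*B)/3 = 7 - 1/(6*B))
-165722 - I(N(-14)) = -165722 - (7 - 1/(6*(-3 - 14))) = -165722 - (7 - ⅙/(-17)) = -165722 - (7 - ⅙*(-1/17)) = -165722 - (7 + 1/102) = -165722 - 1*715/102 = -165722 - 715/102 = -16904359/102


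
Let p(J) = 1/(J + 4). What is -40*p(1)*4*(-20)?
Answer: 640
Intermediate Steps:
p(J) = 1/(4 + J)
-40*p(1)*4*(-20) = -40*4/(4 + 1)*(-20) = -40*4/5*(-20) = -8*4*(-20) = -40*⅘*(-20) = -32*(-20) = 640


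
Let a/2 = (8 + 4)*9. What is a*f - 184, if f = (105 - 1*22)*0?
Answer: -184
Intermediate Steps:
a = 216 (a = 2*((8 + 4)*9) = 2*(12*9) = 2*108 = 216)
f = 0 (f = (105 - 22)*0 = 83*0 = 0)
a*f - 184 = 216*0 - 184 = 0 - 184 = -184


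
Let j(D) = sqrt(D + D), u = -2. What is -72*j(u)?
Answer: -144*I ≈ -144.0*I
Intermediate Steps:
j(D) = sqrt(2)*sqrt(D) (j(D) = sqrt(2*D) = sqrt(2)*sqrt(D))
-72*j(u) = -72*sqrt(2)*sqrt(-2) = -72*sqrt(2)*I*sqrt(2) = -144*I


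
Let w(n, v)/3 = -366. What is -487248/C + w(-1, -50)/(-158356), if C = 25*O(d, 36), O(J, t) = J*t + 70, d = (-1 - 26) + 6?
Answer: 316301127/11130350 ≈ 28.418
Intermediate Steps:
d = -21 (d = -27 + 6 = -21)
O(J, t) = 70 + J*t
w(n, v) = -1098 (w(n, v) = 3*(-366) = -1098)
C = -17150 (C = 25*(70 - 21*36) = 25*(70 - 756) = 25*(-686) = -17150)
-487248/C + w(-1, -50)/(-158356) = -487248/(-17150) - 1098/(-158356) = -487248*(-1/17150) - 1098*(-1/158356) = 243624/8575 + 9/1298 = 316301127/11130350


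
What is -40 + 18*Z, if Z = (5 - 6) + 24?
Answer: 374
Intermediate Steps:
Z = 23 (Z = -1 + 24 = 23)
-40 + 18*Z = -40 + 18*23 = -40 + 414 = 374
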